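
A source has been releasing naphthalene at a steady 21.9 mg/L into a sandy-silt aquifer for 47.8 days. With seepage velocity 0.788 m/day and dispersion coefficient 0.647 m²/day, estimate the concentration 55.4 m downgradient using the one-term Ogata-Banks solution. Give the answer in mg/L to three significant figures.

For a continuous step input, C/C₀ ≈ ½·erfc((x−vt)/(2√(Dt))).
vt = 0.788 × 47.8 = 37.6664 m and 2√(Dt) = 2√(0.647 × 47.8) = 11.12 m.
Argument (x−vt)/(2√(Dt)) = (55.4 − 37.6664)/11.12 = 1.595; ½·erfc(1.595) = 0.01205.
C = 21.9 × 0.01205 = 0.264 mg/L.

0.264 mg/L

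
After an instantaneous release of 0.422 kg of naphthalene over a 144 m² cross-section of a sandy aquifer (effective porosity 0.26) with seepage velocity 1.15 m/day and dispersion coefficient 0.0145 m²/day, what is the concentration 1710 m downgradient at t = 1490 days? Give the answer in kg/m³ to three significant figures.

For an instantaneous plane source, C(x,t) = M/(n_e·A·√(4πDt)) · exp(−(x−vt)²/(4Dt)), with n_e·A the pore (flow) area.
Plume center vt = 1.15 × 1490 = 1713.5 m, so the well at 1710 m is 3.5 m upgradient of the peak.
√(4πDt) = 16.48 m, giving peak height M/(n_e·A·√(4πDt)) = 0.422/(0.26 × 144 × 16.48) = 0.0006839 kg/m³.
(x−vt)²/(4Dt) = (-3.5)²/(4 × 0.0145 × 1490) = 0.1417; exp(−0.1417) = 0.8679.
C = 0.0006839 × 0.8679 = 0.000594 kg/m³.

0.000594 kg/m³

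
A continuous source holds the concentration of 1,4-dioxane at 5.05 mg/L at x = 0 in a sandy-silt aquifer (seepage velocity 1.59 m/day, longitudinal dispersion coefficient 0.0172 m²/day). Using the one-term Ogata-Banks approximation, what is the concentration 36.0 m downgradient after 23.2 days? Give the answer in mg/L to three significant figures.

For a continuous step input, C/C₀ ≈ ½·erfc((x−vt)/(2√(Dt))).
vt = 1.59 × 23.2 = 36.888 m and 2√(Dt) = 2√(0.0172 × 23.2) = 1.263 m.
Argument (x−vt)/(2√(Dt)) = (36.0 − 36.888)/1.263 = -0.7031; ½·erfc(-0.7031) = 0.8400.
C = 5.05 × 0.8400 = 4.24 mg/L.

4.24 mg/L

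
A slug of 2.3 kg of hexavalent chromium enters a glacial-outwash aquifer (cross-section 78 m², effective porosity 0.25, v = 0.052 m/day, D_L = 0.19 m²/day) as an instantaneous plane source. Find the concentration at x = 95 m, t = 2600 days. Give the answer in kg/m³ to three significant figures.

0.000661 kg/m³

For an instantaneous plane source, C(x,t) = M/(n_e·A·√(4πDt)) · exp(−(x−vt)²/(4Dt)), with n_e·A the pore (flow) area.
Plume center vt = 0.052 × 2600 = 135.2 m, so the well at 95 m is 40.2 m upgradient of the peak.
√(4πDt) = 78.79 m, giving peak height M/(n_e·A·√(4πDt)) = 2.3/(0.25 × 78 × 78.79) = 0.001497 kg/m³.
(x−vt)²/(4Dt) = (-40.2)²/(4 × 0.19 × 2600) = 0.8178; exp(−0.8178) = 0.4414.
C = 0.001497 × 0.4414 = 0.000661 kg/m³.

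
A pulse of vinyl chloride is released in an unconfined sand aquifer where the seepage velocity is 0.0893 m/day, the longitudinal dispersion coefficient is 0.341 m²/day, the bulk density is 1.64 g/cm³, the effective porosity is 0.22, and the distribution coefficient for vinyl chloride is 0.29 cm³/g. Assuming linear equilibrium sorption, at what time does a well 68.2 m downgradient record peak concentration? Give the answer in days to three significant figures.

Retardation factor R = 1 + ρ_b·K_d/n = 1 + 1.64 × 0.29/0.22 = 3.162.
Sorption retards both mechanisms: v_R = v/R = 0.02824 m/day, D_R = D/R = 0.1078 m²/day.
Peak time from v_R²t² + 2D_R t − x² = 0: t = (√(D_R² + v_R²x²) − D_R)/v_R².
√(D_R² + v_R²x²) = √(0.1078² + 0.02824² × 68.2²) = 1.929; v_R² = 0.0007975.
t = (1.929 − 0.1078)/0.0007975 = 2280 days.

2280 days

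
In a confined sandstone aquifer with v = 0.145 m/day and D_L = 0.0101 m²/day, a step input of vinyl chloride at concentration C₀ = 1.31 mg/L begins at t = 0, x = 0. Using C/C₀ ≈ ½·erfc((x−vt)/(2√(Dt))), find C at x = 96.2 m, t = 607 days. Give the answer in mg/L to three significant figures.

0.0127 mg/L

For a continuous step input, C/C₀ ≈ ½·erfc((x−vt)/(2√(Dt))).
vt = 0.145 × 607 = 88.015 m and 2√(Dt) = 2√(0.0101 × 607) = 4.952 m.
Argument (x−vt)/(2√(Dt)) = (96.2 − 88.015)/4.952 = 1.653; ½·erfc(1.653) = 0.009702.
C = 1.31 × 0.009702 = 0.0127 mg/L.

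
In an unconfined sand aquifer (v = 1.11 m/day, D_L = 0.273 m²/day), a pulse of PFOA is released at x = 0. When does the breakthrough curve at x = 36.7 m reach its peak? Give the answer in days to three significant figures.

32.8 days

For the 1D instantaneous-source solution, setting ∂C/∂t = 0 at fixed x gives v²t² + 2Dt − x² = 0, so t = (√(D² + v²x²) − D)/v².
√(D² + v²x²) = √(0.273² + 1.11² × 36.7²) = 40.74; v² = 1.2321.
t = (40.74 − 0.273)/1.2321 = 32.8 days (vs. the pure-advection estimate x/v = 33.1 d).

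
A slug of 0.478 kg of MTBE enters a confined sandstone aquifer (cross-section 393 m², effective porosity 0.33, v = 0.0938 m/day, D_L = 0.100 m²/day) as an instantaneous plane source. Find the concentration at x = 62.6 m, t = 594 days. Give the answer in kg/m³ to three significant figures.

0.000111 kg/m³

For an instantaneous plane source, C(x,t) = M/(n_e·A·√(4πDt)) · exp(−(x−vt)²/(4Dt)), with n_e·A the pore (flow) area.
Plume center vt = 0.0938 × 594 = 55.7172 m, so the well at 62.6 m is 6.8828 m downgradient of the peak.
√(4πDt) = 27.32 m, giving peak height M/(n_e·A·√(4πDt)) = 0.478/(0.33 × 393 × 27.32) = 0.0001349 kg/m³.
(x−vt)²/(4Dt) = (6.8828)²/(4 × 0.100 × 594) = 0.1994; exp(−0.1994) = 0.8192.
C = 0.0001349 × 0.8192 = 0.000111 kg/m³.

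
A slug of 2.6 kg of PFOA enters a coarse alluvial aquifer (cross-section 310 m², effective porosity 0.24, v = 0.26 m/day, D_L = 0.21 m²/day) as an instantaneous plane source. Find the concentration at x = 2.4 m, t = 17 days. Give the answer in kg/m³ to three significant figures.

For an instantaneous plane source, C(x,t) = M/(n_e·A·√(4πDt)) · exp(−(x−vt)²/(4Dt)), with n_e·A the pore (flow) area.
Plume center vt = 0.26 × 17 = 4.42 m, so the well at 2.4 m is 2.02 m upgradient of the peak.
√(4πDt) = 6.698 m, giving peak height M/(n_e·A·√(4πDt)) = 2.6/(0.24 × 310 × 6.698) = 0.005217 kg/m³.
(x−vt)²/(4Dt) = (-2.02)²/(4 × 0.21 × 17) = 0.2857; exp(−0.2857) = 0.7515.
C = 0.005217 × 0.7515 = 0.00392 kg/m³.

0.00392 kg/m³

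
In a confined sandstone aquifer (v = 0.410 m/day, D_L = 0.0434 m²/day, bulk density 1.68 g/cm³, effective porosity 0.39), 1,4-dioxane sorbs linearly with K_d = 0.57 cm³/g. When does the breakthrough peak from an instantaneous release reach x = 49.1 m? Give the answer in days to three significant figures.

413 days

Retardation factor R = 1 + ρ_b·K_d/n = 1 + 1.68 × 0.57/0.39 = 3.455.
Sorption retards both mechanisms: v_R = v/R = 0.1187 m/day, D_R = D/R = 0.01256 m²/day.
Peak time from v_R²t² + 2D_R t − x² = 0: t = (√(D_R² + v_R²x²) − D_R)/v_R².
√(D_R² + v_R²x²) = √(0.01256² + 0.1187² × 49.1²) = 5.828; v_R² = 0.01409.
t = (5.828 − 0.01256)/0.01409 = 413 days.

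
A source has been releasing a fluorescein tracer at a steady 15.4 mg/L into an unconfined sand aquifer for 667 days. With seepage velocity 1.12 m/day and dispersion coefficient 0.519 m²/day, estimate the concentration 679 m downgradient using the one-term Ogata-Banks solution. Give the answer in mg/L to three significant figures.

For a continuous step input, C/C₀ ≈ ½·erfc((x−vt)/(2√(Dt))).
vt = 1.12 × 667 = 747.04 m and 2√(Dt) = 2√(0.519 × 667) = 37.21 m.
Argument (x−vt)/(2√(Dt)) = (679 − 747.04)/37.21 = -1.829; ½·erfc(-1.829) = 0.9952.
C = 15.4 × 0.9952 = 15.3 mg/L.

15.3 mg/L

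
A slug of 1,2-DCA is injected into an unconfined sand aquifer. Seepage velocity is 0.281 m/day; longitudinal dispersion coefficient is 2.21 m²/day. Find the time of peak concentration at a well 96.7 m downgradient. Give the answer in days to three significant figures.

For the 1D instantaneous-source solution, setting ∂C/∂t = 0 at fixed x gives v²t² + 2Dt − x² = 0, so t = (√(D² + v²x²) − D)/v².
√(D² + v²x²) = √(2.21² + 0.281² × 96.7²) = 27.26; v² = 0.078961.
t = (27.26 − 2.21)/0.078961 = 317 days (vs. the pure-advection estimate x/v = 344 d).

317 days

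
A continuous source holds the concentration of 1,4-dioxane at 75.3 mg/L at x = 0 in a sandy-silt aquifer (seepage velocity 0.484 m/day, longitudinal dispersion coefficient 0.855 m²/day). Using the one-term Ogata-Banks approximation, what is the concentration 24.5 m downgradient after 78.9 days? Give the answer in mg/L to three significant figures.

66.3 mg/L

For a continuous step input, C/C₀ ≈ ½·erfc((x−vt)/(2√(Dt))).
vt = 0.484 × 78.9 = 38.1876 m and 2√(Dt) = 2√(0.855 × 78.9) = 16.43 m.
Argument (x−vt)/(2√(Dt)) = (24.5 − 38.1876)/16.43 = -0.8331; ½·erfc(-0.8331) = 0.8806.
C = 75.3 × 0.8806 = 66.3 mg/L.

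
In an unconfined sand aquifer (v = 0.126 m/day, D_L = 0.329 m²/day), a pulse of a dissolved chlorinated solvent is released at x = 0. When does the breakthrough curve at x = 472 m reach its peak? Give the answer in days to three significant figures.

3730 days

For the 1D instantaneous-source solution, setting ∂C/∂t = 0 at fixed x gives v²t² + 2Dt − x² = 0, so t = (√(D² + v²x²) − D)/v².
√(D² + v²x²) = √(0.329² + 0.126² × 472²) = 59.47; v² = 0.015876.
t = (59.47 − 0.329)/0.015876 = 3730 days (vs. the pure-advection estimate x/v = 3750 d).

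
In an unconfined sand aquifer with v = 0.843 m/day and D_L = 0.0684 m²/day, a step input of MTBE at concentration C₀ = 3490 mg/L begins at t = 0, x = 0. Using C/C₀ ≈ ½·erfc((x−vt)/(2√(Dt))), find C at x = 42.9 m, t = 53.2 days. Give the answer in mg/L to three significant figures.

2670 mg/L

For a continuous step input, C/C₀ ≈ ½·erfc((x−vt)/(2√(Dt))).
vt = 0.843 × 53.2 = 44.8476 m and 2√(Dt) = 2√(0.0684 × 53.2) = 3.815 m.
Argument (x−vt)/(2√(Dt)) = (42.9 − 44.8476)/3.815 = -0.5105; ½·erfc(-0.5105) = 0.7648.
C = 3490 × 0.7648 = 2670 mg/L.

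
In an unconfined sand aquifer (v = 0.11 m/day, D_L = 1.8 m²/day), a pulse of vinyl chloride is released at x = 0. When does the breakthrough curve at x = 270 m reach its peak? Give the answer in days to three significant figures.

For the 1D instantaneous-source solution, setting ∂C/∂t = 0 at fixed x gives v²t² + 2Dt − x² = 0, so t = (√(D² + v²x²) − D)/v².
√(D² + v²x²) = √(1.8² + 0.11² × 270²) = 29.75; v² = 0.0121.
t = (29.75 − 1.8)/0.0121 = 2310 days (vs. the pure-advection estimate x/v = 2450 d).

2310 days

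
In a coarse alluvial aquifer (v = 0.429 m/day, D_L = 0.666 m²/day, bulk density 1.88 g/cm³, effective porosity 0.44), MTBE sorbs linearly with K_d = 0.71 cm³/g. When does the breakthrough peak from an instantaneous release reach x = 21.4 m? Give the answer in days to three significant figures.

Retardation factor R = 1 + ρ_b·K_d/n = 1 + 1.88 × 0.71/0.44 = 4.034.
Sorption retards both mechanisms: v_R = v/R = 0.1063 m/day, D_R = D/R = 0.1651 m²/day.
Peak time from v_R²t² + 2D_R t − x² = 0: t = (√(D_R² + v_R²x²) − D_R)/v_R².
√(D_R² + v_R²x²) = √(0.1651² + 0.1063² × 21.4²) = 2.281; v_R² = 0.01130.
t = (2.281 − 0.1651)/0.01130 = 187 days.

187 days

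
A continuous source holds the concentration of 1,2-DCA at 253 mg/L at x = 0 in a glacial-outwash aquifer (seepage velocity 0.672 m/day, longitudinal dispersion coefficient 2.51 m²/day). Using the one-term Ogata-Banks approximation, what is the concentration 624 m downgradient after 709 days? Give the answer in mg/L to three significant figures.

For a continuous step input, C/C₀ ≈ ½·erfc((x−vt)/(2√(Dt))).
vt = 0.672 × 709 = 476.448 m and 2√(Dt) = 2√(2.51 × 709) = 84.37 m.
Argument (x−vt)/(2√(Dt)) = (624 − 476.448)/84.37 = 1.749; ½·erfc(1.749) = 0.006691.
C = 253 × 0.006691 = 1.69 mg/L.

1.69 mg/L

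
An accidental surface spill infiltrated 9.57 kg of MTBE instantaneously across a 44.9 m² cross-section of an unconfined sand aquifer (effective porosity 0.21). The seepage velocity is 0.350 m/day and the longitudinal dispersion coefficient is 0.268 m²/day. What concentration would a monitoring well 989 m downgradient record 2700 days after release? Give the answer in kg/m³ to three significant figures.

0.00545 kg/m³

For an instantaneous plane source, C(x,t) = M/(n_e·A·√(4πDt)) · exp(−(x−vt)²/(4Dt)), with n_e·A the pore (flow) area.
Plume center vt = 0.350 × 2700 = 945 m, so the well at 989 m is 44 m downgradient of the peak.
√(4πDt) = 95.36 m, giving peak height M/(n_e·A·√(4πDt)) = 9.57/(0.21 × 44.9 × 95.36) = 0.01064 kg/m³.
(x−vt)²/(4Dt) = (44)²/(4 × 0.268 × 2700) = 0.6689; exp(−0.6689) = 0.5123.
C = 0.01064 × 0.5123 = 0.00545 kg/m³.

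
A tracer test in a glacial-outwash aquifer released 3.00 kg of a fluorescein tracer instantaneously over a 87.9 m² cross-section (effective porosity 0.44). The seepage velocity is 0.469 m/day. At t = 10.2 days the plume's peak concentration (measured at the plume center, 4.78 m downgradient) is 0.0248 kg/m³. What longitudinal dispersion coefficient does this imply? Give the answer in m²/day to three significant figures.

At the plume center C_max = M/(n_e·A·√(4πDt)), so D = M²/(4πt·(n_e·A·C_max)²).
n_e·A·C_max = 0.44 × 87.9 × 0.0248 = 0.9592 kg/m.
D = 3.00²/(4π × 10.2 × 0.9592²) = 0.0763 m²/day.

0.0763 m²/day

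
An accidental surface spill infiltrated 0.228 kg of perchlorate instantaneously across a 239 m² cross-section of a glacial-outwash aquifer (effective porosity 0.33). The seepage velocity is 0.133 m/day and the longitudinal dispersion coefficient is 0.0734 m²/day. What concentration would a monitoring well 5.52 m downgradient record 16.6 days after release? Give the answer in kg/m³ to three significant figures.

For an instantaneous plane source, C(x,t) = M/(n_e·A·√(4πDt)) · exp(−(x−vt)²/(4Dt)), with n_e·A the pore (flow) area.
Plume center vt = 0.133 × 16.6 = 2.2078 m, so the well at 5.52 m is 3.3122 m downgradient of the peak.
√(4πDt) = 3.913 m, giving peak height M/(n_e·A·√(4πDt)) = 0.228/(0.33 × 239 × 3.913) = 0.0007388 kg/m³.
(x−vt)²/(4Dt) = (3.3122)²/(4 × 0.0734 × 16.6) = 2.251; exp(−2.251) = 0.1053.
C = 0.0007388 × 0.1053 = 7.78e-05 kg/m³.

7.78e-05 kg/m³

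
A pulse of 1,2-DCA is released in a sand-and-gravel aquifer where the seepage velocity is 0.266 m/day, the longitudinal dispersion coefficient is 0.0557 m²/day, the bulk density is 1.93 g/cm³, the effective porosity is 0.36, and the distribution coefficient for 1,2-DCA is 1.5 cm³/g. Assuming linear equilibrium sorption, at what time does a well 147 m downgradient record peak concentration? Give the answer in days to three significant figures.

Retardation factor R = 1 + ρ_b·K_d/n = 1 + 1.93 × 1.5/0.36 = 9.042.
Sorption retards both mechanisms: v_R = v/R = 0.02942 m/day, D_R = D/R = 0.006160 m²/day.
Peak time from v_R²t² + 2D_R t − x² = 0: t = (√(D_R² + v_R²x²) − D_R)/v_R².
√(D_R² + v_R²x²) = √(0.006160² + 0.02942² × 147²) = 4.325; v_R² = 0.0008655.
t = (4.325 − 0.006160)/0.0008655 = 4990 days.

4990 days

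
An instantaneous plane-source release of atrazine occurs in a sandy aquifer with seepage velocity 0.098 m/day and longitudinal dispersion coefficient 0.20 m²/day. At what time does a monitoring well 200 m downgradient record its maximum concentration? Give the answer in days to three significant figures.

For the 1D instantaneous-source solution, setting ∂C/∂t = 0 at fixed x gives v²t² + 2Dt − x² = 0, so t = (√(D² + v²x²) − D)/v².
√(D² + v²x²) = √(0.20² + 0.098² × 200²) = 19.60; v² = 0.009604.
t = (19.60 − 0.20)/0.009604 = 2020 days (vs. the pure-advection estimate x/v = 2040 d).

2020 days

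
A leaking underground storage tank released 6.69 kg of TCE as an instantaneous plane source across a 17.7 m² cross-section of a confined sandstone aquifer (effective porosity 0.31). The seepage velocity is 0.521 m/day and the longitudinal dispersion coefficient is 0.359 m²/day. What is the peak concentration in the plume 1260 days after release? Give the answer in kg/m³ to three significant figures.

The peak of an instantaneous 1D plume sits at x = vt; there the Gaussian factor is 1 and C_max = M/(n_e·A·√(4πDt)), where n_e·A is the pore area the mass is dissolved in.
√(4πDt) = √(4π × 0.359 × 1260) = 75.39 m, so C_max = 6.69/(0.31 × 17.7 × 75.39) = 0.0162 kg/m³.

0.0162 kg/m³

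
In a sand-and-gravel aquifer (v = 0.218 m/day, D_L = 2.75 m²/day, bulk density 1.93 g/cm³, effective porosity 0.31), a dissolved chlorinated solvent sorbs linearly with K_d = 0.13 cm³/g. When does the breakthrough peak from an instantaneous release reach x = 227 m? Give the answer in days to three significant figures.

1780 days

Retardation factor R = 1 + ρ_b·K_d/n = 1 + 1.93 × 0.13/0.31 = 1.809.
Sorption retards both mechanisms: v_R = v/R = 0.1205 m/day, D_R = D/R = 1.520 m²/day.
Peak time from v_R²t² + 2D_R t − x² = 0: t = (√(D_R² + v_R²x²) − D_R)/v_R².
√(D_R² + v_R²x²) = √(1.520² + 0.1205² × 227²) = 27.40; v_R² = 0.01452.
t = (27.40 − 1.520)/0.01452 = 1780 days.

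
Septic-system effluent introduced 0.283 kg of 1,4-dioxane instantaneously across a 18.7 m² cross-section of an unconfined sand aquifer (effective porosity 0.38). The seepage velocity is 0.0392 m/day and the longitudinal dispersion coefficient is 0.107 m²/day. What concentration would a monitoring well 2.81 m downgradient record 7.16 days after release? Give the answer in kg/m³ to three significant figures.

For an instantaneous plane source, C(x,t) = M/(n_e·A·√(4πDt)) · exp(−(x−vt)²/(4Dt)), with n_e·A the pore (flow) area.
Plume center vt = 0.0392 × 7.16 = 0.280672 m, so the well at 2.81 m is 2.529328 m downgradient of the peak.
√(4πDt) = 3.103 m, giving peak height M/(n_e·A·√(4πDt)) = 0.283/(0.38 × 18.7 × 3.103) = 0.01283 kg/m³.
(x−vt)²/(4Dt) = (2.529328)²/(4 × 0.107 × 7.16) = 2.088; exp(−2.088) = 0.1239.
C = 0.01283 × 0.1239 = 0.00159 kg/m³.

0.00159 kg/m³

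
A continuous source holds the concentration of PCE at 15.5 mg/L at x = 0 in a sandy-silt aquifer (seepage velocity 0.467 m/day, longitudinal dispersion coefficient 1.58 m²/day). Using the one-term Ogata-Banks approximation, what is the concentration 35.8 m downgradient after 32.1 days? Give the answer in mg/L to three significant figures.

For a continuous step input, C/C₀ ≈ ½·erfc((x−vt)/(2√(Dt))).
vt = 0.467 × 32.1 = 14.9907 m and 2√(Dt) = 2√(1.58 × 32.1) = 14.24 m.
Argument (x−vt)/(2√(Dt)) = (35.8 − 14.9907)/14.24 = 1.461; ½·erfc(1.461) = 0.01941.
C = 15.5 × 0.01941 = 0.301 mg/L.

0.301 mg/L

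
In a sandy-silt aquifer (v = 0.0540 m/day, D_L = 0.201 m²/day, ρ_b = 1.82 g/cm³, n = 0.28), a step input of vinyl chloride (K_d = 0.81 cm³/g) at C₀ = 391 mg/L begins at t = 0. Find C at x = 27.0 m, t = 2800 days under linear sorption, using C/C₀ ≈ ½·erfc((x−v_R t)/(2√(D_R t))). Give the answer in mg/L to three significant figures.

162 mg/L

Retardation factor R = 1 + ρ_b·K_d/n = 1 + 1.82 × 0.81/0.28 = 6.265.
Sorption retards both mechanisms: v_R = v/R = 0.008619 m/day, D_R = D/R = 0.03208 m²/day.
v_R·t = 0.008619 × 2800 = 24.1332 m; 2√(D_R t) = 18.96 m; argument = (27.0 − 24.1332)/18.96 = 0.1512.
C = C₀ × ½·erfc(0.1512) = 391 × 0.4153 = 162 mg/L.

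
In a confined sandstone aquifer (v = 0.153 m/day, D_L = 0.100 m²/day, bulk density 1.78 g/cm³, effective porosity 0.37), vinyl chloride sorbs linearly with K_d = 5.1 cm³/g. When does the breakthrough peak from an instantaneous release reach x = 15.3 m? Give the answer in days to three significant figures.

2450 days

Retardation factor R = 1 + ρ_b·K_d/n = 1 + 1.78 × 5.1/0.37 = 25.54.
Sorption retards both mechanisms: v_R = v/R = 0.005991 m/day, D_R = D/R = 0.003915 m²/day.
Peak time from v_R²t² + 2D_R t − x² = 0: t = (√(D_R² + v_R²x²) − D_R)/v_R².
√(D_R² + v_R²x²) = √(0.003915² + 0.005991² × 15.3²) = 0.09175; v_R² = 3.589e-05.
t = (0.09175 − 0.003915)/3.589e-05 = 2450 days.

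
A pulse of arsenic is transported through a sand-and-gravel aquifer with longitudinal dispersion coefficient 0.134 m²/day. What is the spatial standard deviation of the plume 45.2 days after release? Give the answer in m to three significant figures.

3.48 m

Dispersive spreading gives a Gaussian with σ² = 2Dt; advection only shifts the center.
σ = √(2 × 0.134 × 45.2) = 3.48 m.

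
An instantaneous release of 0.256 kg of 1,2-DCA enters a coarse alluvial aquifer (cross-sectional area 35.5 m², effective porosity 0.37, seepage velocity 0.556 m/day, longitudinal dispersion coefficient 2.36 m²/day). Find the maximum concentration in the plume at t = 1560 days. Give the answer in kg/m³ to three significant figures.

The peak of an instantaneous 1D plume sits at x = vt; there the Gaussian factor is 1 and C_max = M/(n_e·A·√(4πDt)), where n_e·A is the pore area the mass is dissolved in.
√(4πDt) = √(4π × 2.36 × 1560) = 215.1 m, so C_max = 0.256/(0.37 × 35.5 × 215.1) = 9.06e-05 kg/m³.

9.06e-05 kg/m³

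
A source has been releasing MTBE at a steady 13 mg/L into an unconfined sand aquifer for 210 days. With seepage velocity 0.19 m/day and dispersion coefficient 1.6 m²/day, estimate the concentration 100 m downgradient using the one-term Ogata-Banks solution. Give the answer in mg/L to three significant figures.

0.133 mg/L

For a continuous step input, C/C₀ ≈ ½·erfc((x−vt)/(2√(Dt))).
vt = 0.19 × 210 = 39.9 m and 2√(Dt) = 2√(1.6 × 210) = 36.66 m.
Argument (x−vt)/(2√(Dt)) = (100 − 39.9)/36.66 = 1.639; ½·erfc(1.639) = 0.01023.
C = 13 × 0.01023 = 0.133 mg/L.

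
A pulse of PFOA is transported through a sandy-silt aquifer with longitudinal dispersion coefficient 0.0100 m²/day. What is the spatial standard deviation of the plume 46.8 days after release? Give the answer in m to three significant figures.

Dispersive spreading gives a Gaussian with σ² = 2Dt; advection only shifts the center.
σ = √(2 × 0.0100 × 46.8) = 0.967 m.

0.967 m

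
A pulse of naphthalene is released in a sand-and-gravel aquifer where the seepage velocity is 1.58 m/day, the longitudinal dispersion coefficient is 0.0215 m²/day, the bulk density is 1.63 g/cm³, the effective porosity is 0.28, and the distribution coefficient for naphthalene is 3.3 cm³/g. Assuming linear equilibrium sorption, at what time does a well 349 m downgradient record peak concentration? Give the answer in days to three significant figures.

4460 days

Retardation factor R = 1 + ρ_b·K_d/n = 1 + 1.63 × 3.3/0.28 = 20.21.
Sorption retards both mechanisms: v_R = v/R = 0.07818 m/day, D_R = D/R = 0.001064 m²/day.
Peak time from v_R²t² + 2D_R t − x² = 0: t = (√(D_R² + v_R²x²) − D_R)/v_R².
√(D_R² + v_R²x²) = √(0.001064² + 0.07818² × 349²) = 27.28; v_R² = 0.006112.
t = (27.28 − 0.001064)/0.006112 = 4460 days.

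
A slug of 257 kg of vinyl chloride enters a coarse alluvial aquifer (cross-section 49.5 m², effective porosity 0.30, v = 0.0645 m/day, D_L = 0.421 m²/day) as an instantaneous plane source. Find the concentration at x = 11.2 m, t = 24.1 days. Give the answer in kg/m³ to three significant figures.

0.155 kg/m³

For an instantaneous plane source, C(x,t) = M/(n_e·A·√(4πDt)) · exp(−(x−vt)²/(4Dt)), with n_e·A the pore (flow) area.
Plume center vt = 0.0645 × 24.1 = 1.55445 m, so the well at 11.2 m is 9.64555 m downgradient of the peak.
√(4πDt) = 11.29 m, giving peak height M/(n_e·A·√(4πDt)) = 257/(0.30 × 49.5 × 11.29) = 1.533 kg/m³.
(x−vt)²/(4Dt) = (9.64555)²/(4 × 0.421 × 24.1) = 2.292; exp(−2.292) = 0.1011.
C = 1.533 × 0.1011 = 0.155 kg/m³.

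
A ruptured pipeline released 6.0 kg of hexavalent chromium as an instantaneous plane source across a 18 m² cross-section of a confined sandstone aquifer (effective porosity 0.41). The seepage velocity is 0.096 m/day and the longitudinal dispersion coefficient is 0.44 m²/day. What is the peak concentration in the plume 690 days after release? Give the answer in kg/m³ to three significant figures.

0.0132 kg/m³

The peak of an instantaneous 1D plume sits at x = vt; there the Gaussian factor is 1 and C_max = M/(n_e·A·√(4πDt)), where n_e·A is the pore area the mass is dissolved in.
√(4πDt) = √(4π × 0.44 × 690) = 61.77 m, so C_max = 6.0/(0.41 × 18 × 61.77) = 0.0132 kg/m³.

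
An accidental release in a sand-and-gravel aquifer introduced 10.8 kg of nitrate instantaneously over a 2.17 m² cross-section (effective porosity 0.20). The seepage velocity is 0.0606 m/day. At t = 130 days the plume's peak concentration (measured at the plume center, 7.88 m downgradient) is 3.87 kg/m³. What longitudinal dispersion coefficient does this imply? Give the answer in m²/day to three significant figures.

0.0253 m²/day

At the plume center C_max = M/(n_e·A·√(4πDt)), so D = M²/(4πt·(n_e·A·C_max)²).
n_e·A·C_max = 0.20 × 2.17 × 3.87 = 1.680 kg/m.
D = 10.8²/(4π × 130 × 1.680²) = 0.0253 m²/day.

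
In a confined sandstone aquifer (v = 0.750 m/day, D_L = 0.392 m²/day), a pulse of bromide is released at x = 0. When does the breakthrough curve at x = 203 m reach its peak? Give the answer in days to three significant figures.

270 days

For the 1D instantaneous-source solution, setting ∂C/∂t = 0 at fixed x gives v²t² + 2Dt − x² = 0, so t = (√(D² + v²x²) − D)/v².
√(D² + v²x²) = √(0.392² + 0.750² × 203²) = 152.3; v² = 0.5625.
t = (152.3 − 0.392)/0.5625 = 270 days (vs. the pure-advection estimate x/v = 271 d).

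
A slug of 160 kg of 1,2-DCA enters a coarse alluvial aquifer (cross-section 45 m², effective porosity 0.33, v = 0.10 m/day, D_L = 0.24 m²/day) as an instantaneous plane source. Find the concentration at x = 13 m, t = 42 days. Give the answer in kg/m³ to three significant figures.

0.140 kg/m³

For an instantaneous plane source, C(x,t) = M/(n_e·A·√(4πDt)) · exp(−(x−vt)²/(4Dt)), with n_e·A the pore (flow) area.
Plume center vt = 0.10 × 42 = 4.2 m, so the well at 13 m is 8.8 m downgradient of the peak.
√(4πDt) = 11.25 m, giving peak height M/(n_e·A·√(4πDt)) = 160/(0.33 × 45 × 11.25) = 0.9577 kg/m³.
(x−vt)²/(4Dt) = (8.8)²/(4 × 0.24 × 42) = 1.921; exp(−1.921) = 0.1465.
C = 0.9577 × 0.1465 = 0.140 kg/m³.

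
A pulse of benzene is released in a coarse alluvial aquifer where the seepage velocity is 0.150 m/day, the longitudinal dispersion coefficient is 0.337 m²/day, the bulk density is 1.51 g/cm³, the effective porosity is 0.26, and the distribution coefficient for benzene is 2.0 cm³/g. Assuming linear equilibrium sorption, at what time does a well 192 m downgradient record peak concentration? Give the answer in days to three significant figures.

Retardation factor R = 1 + ρ_b·K_d/n = 1 + 1.51 × 2.0/0.26 = 12.62.
Sorption retards both mechanisms: v_R = v/R = 0.01189 m/day, D_R = D/R = 0.02670 m²/day.
Peak time from v_R²t² + 2D_R t − x² = 0: t = (√(D_R² + v_R²x²) − D_R)/v_R².
√(D_R² + v_R²x²) = √(0.02670² + 0.01189² × 192²) = 2.283; v_R² = 0.0001414.
t = (2.283 − 0.02670)/0.0001414 = 16000 days.

16000 days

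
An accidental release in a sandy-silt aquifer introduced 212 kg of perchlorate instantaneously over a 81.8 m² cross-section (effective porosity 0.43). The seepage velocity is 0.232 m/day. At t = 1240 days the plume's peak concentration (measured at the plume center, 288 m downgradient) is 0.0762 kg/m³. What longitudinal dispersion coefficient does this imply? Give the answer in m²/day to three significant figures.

0.402 m²/day

At the plume center C_max = M/(n_e·A·√(4πDt)), so D = M²/(4πt·(n_e·A·C_max)²).
n_e·A·C_max = 0.43 × 81.8 × 0.0762 = 2.680 kg/m.
D = 212²/(4π × 1240 × 2.680²) = 0.402 m²/day.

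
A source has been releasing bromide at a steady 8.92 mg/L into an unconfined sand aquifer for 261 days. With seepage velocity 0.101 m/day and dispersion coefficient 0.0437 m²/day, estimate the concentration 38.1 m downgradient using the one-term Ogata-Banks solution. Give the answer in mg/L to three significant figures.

For a continuous step input, C/C₀ ≈ ½·erfc((x−vt)/(2√(Dt))).
vt = 0.101 × 261 = 26.361 m and 2√(Dt) = 2√(0.0437 × 261) = 6.754 m.
Argument (x−vt)/(2√(Dt)) = (38.1 − 26.361)/6.754 = 1.738; ½·erfc(1.738) = 0.006988.
C = 8.92 × 0.006988 = 0.0623 mg/L.

0.0623 mg/L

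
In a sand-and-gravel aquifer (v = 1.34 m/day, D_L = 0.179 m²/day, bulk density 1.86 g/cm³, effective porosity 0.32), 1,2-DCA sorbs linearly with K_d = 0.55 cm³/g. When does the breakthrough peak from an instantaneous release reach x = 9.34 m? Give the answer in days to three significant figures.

Retardation factor R = 1 + ρ_b·K_d/n = 1 + 1.86 × 0.55/0.32 = 4.197.
Sorption retards both mechanisms: v_R = v/R = 0.3193 m/day, D_R = D/R = 0.04265 m²/day.
Peak time from v_R²t² + 2D_R t − x² = 0: t = (√(D_R² + v_R²x²) − D_R)/v_R².
√(D_R² + v_R²x²) = √(0.04265² + 0.3193² × 9.34²) = 2.983; v_R² = 0.1020.
t = (2.983 − 0.04265)/0.1020 = 28.8 days.

28.8 days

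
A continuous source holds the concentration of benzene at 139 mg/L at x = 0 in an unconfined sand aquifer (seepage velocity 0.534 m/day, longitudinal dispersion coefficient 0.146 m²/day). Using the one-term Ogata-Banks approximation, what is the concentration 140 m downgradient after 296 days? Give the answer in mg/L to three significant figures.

135 mg/L

For a continuous step input, C/C₀ ≈ ½·erfc((x−vt)/(2√(Dt))).
vt = 0.534 × 296 = 158.064 m and 2√(Dt) = 2√(0.146 × 296) = 13.15 m.
Argument (x−vt)/(2√(Dt)) = (140 − 158.064)/13.15 = -1.374; ½·erfc(-1.374) = 0.9740.
C = 139 × 0.9740 = 135 mg/L.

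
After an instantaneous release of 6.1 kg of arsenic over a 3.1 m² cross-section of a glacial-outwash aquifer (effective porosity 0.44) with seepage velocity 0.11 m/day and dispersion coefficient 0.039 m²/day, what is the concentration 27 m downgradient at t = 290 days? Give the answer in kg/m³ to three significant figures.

For an instantaneous plane source, C(x,t) = M/(n_e·A·√(4πDt)) · exp(−(x−vt)²/(4Dt)), with n_e·A the pore (flow) area.
Plume center vt = 0.11 × 290 = 31.9 m, so the well at 27 m is 4.9 m upgradient of the peak.
√(4πDt) = 11.92 m, giving peak height M/(n_e·A·√(4πDt)) = 6.1/(0.44 × 3.1 × 11.92) = 0.3752 kg/m³.
(x−vt)²/(4Dt) = (-4.9)²/(4 × 0.039 × 290) = 0.5307; exp(−0.5307) = 0.5882.
C = 0.3752 × 0.5882 = 0.221 kg/m³.

0.221 kg/m³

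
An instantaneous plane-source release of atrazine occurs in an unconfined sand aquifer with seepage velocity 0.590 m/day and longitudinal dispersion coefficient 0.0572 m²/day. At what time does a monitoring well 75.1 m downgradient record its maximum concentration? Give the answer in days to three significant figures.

For the 1D instantaneous-source solution, setting ∂C/∂t = 0 at fixed x gives v²t² + 2Dt − x² = 0, so t = (√(D² + v²x²) − D)/v².
√(D² + v²x²) = √(0.0572² + 0.590² × 75.1²) = 44.31; v² = 0.3481.
t = (44.31 − 0.0572)/0.3481 = 127 days (vs. the pure-advection estimate x/v = 127 d).

127 days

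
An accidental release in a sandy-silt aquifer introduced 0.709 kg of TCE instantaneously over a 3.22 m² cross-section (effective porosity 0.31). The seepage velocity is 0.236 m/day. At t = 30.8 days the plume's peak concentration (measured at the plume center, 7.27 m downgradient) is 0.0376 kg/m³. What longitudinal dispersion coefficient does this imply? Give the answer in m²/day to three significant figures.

At the plume center C_max = M/(n_e·A·√(4πDt)), so D = M²/(4πt·(n_e·A·C_max)²).
n_e·A·C_max = 0.31 × 3.22 × 0.0376 = 0.03753 kg/m.
D = 0.709²/(4π × 30.8 × 0.03753²) = 0.922 m²/day.

0.922 m²/day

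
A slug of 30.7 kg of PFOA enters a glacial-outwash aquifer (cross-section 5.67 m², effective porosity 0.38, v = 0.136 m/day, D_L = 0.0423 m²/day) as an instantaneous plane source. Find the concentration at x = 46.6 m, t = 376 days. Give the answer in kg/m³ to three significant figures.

For an instantaneous plane source, C(x,t) = M/(n_e·A·√(4πDt)) · exp(−(x−vt)²/(4Dt)), with n_e·A the pore (flow) area.
Plume center vt = 0.136 × 376 = 51.136 m, so the well at 46.6 m is 4.536 m upgradient of the peak.
√(4πDt) = 14.14 m, giving peak height M/(n_e·A·√(4πDt)) = 30.7/(0.38 × 5.67 × 14.14) = 1.008 kg/m³.
(x−vt)²/(4Dt) = (-4.536)²/(4 × 0.0423 × 376) = 0.3234; exp(−0.3234) = 0.7237.
C = 1.008 × 0.7237 = 0.729 kg/m³.

0.729 kg/m³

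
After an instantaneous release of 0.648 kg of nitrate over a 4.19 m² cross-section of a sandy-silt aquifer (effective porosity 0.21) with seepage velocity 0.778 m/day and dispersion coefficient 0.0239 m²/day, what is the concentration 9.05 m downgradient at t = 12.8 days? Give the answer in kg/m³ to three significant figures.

For an instantaneous plane source, C(x,t) = M/(n_e·A·√(4πDt)) · exp(−(x−vt)²/(4Dt)), with n_e·A the pore (flow) area.
Plume center vt = 0.778 × 12.8 = 9.9584 m, so the well at 9.05 m is 0.9084 m upgradient of the peak.
√(4πDt) = 1.961 m, giving peak height M/(n_e·A·√(4πDt)) = 0.648/(0.21 × 4.19 × 1.961) = 0.3755 kg/m³.
(x−vt)²/(4Dt) = (-0.9084)²/(4 × 0.0239 × 12.8) = 0.6744; exp(−0.6744) = 0.5095.
C = 0.3755 × 0.5095 = 0.191 kg/m³.

0.191 kg/m³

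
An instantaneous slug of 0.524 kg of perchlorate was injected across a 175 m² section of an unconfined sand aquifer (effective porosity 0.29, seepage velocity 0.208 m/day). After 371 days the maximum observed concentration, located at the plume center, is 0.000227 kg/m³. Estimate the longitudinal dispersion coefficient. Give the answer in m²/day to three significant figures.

At the plume center C_max = M/(n_e·A·√(4πDt)), so D = M²/(4πt·(n_e·A·C_max)²).
n_e·A·C_max = 0.29 × 175 × 0.000227 = 0.01152 kg/m.
D = 0.524²/(4π × 371 × 0.01152²) = 0.444 m²/day.

0.444 m²/day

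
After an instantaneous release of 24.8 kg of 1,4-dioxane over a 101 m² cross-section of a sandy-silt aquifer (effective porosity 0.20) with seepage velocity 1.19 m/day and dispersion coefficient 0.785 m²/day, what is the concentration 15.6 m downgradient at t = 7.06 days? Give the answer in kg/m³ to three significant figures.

For an instantaneous plane source, C(x,t) = M/(n_e·A·√(4πDt)) · exp(−(x−vt)²/(4Dt)), with n_e·A the pore (flow) area.
Plume center vt = 1.19 × 7.06 = 8.4014 m, so the well at 15.6 m is 7.1986 m downgradient of the peak.
√(4πDt) = 8.345 m, giving peak height M/(n_e·A·√(4πDt)) = 24.8/(0.20 × 101 × 8.345) = 0.1471 kg/m³.
(x−vt)²/(4Dt) = (7.1986)²/(4 × 0.785 × 7.06) = 2.338; exp(−2.338) = 0.09652.
C = 0.1471 × 0.09652 = 0.0142 kg/m³.

0.0142 kg/m³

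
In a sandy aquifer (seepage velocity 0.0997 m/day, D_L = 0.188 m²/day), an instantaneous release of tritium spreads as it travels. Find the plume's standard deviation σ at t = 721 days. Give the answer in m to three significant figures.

Dispersive spreading gives a Gaussian with σ² = 2Dt; advection only shifts the center.
σ = √(2 × 0.188 × 721) = 16.5 m.

16.5 m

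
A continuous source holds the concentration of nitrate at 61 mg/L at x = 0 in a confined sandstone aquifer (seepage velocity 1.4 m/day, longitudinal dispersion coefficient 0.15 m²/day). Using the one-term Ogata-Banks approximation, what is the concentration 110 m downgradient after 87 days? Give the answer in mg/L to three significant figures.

60.4 mg/L

For a continuous step input, C/C₀ ≈ ½·erfc((x−vt)/(2√(Dt))).
vt = 1.4 × 87 = 121.8 m and 2√(Dt) = 2√(0.15 × 87) = 7.225 m.
Argument (x−vt)/(2√(Dt)) = (110 − 121.8)/7.225 = -1.633; ½·erfc(-1.633) = 0.9895.
C = 61 × 0.9895 = 60.4 mg/L.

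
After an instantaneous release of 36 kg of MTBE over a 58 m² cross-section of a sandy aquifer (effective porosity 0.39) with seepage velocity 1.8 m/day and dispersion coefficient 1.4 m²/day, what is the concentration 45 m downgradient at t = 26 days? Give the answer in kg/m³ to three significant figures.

0.0728 kg/m³

For an instantaneous plane source, C(x,t) = M/(n_e·A·√(4πDt)) · exp(−(x−vt)²/(4Dt)), with n_e·A the pore (flow) area.
Plume center vt = 1.8 × 26 = 46.8 m, so the well at 45 m is 1.8 m upgradient of the peak.
√(4πDt) = 21.39 m, giving peak height M/(n_e·A·√(4πDt)) = 36/(0.39 × 58 × 21.39) = 0.07440 kg/m³.
(x−vt)²/(4Dt) = (-1.8)²/(4 × 1.4 × 26) = 0.02225; exp(−0.02225) = 0.9780.
C = 0.07440 × 0.9780 = 0.0728 kg/m³.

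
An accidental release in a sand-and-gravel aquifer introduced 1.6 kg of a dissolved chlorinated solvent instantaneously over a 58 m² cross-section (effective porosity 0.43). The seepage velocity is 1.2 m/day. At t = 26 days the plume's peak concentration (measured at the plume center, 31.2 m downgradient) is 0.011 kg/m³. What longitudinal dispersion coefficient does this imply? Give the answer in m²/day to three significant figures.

At the plume center C_max = M/(n_e·A·√(4πDt)), so D = M²/(4πt·(n_e·A·C_max)²).
n_e·A·C_max = 0.43 × 58 × 0.011 = 0.2743 kg/m.
D = 1.6²/(4π × 26 × 0.2743²) = 0.104 m²/day.

0.104 m²/day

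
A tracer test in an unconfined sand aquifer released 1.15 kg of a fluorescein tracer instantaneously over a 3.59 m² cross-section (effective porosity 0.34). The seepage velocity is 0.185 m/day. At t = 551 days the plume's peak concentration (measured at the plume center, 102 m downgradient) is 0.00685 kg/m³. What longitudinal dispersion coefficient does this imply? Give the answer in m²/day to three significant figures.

At the plume center C_max = M/(n_e·A·√(4πDt)), so D = M²/(4πt·(n_e·A·C_max)²).
n_e·A·C_max = 0.34 × 3.59 × 0.00685 = 0.008361 kg/m.
D = 1.15²/(4π × 551 × 0.008361²) = 2.73 m²/day.

2.73 m²/day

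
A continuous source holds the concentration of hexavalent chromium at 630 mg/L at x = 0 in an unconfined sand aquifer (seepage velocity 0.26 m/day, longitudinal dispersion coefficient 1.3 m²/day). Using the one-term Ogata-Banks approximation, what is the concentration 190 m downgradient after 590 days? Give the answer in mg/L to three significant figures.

110 mg/L

For a continuous step input, C/C₀ ≈ ½·erfc((x−vt)/(2√(Dt))).
vt = 0.26 × 590 = 153.4 m and 2√(Dt) = 2√(1.3 × 590) = 55.39 m.
Argument (x−vt)/(2√(Dt)) = (190 − 153.4)/55.39 = 0.6608; ½·erfc(0.6608) = 0.1750.
C = 630 × 0.1750 = 110 mg/L.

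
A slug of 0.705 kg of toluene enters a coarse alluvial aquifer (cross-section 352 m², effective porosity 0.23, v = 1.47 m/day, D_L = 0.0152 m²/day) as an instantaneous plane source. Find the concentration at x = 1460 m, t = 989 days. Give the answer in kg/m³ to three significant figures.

0.000336 kg/m³

For an instantaneous plane source, C(x,t) = M/(n_e·A·√(4πDt)) · exp(−(x−vt)²/(4Dt)), with n_e·A the pore (flow) area.
Plume center vt = 1.47 × 989 = 1453.83 m, so the well at 1460 m is 6.17 m downgradient of the peak.
√(4πDt) = 13.74 m, giving peak height M/(n_e·A·√(4πDt)) = 0.705/(0.23 × 352 × 13.74) = 0.0006338 kg/m³.
(x−vt)²/(4Dt) = (6.17)²/(4 × 0.0152 × 989) = 0.6331; exp(−0.6331) = 0.5309.
C = 0.0006338 × 0.5309 = 0.000336 kg/m³.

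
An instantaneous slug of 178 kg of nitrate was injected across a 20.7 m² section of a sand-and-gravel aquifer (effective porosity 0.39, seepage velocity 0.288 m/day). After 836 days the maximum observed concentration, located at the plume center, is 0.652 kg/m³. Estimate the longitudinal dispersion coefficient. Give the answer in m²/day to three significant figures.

0.109 m²/day

At the plume center C_max = M/(n_e·A·√(4πDt)), so D = M²/(4πt·(n_e·A·C_max)²).
n_e·A·C_max = 0.39 × 20.7 × 0.652 = 5.264 kg/m.
D = 178²/(4π × 836 × 5.264²) = 0.109 m²/day.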